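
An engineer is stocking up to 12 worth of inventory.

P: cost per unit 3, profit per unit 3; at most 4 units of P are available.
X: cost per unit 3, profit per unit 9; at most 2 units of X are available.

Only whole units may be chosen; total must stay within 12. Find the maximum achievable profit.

Take 2×P and 2×X: cost 12 ≤ 12, profit 2·3 + 2·9 = 24.
X has the best ratio (9/3) and is taken to its limit of 2; remaining capacity is filled optimally with the others.

24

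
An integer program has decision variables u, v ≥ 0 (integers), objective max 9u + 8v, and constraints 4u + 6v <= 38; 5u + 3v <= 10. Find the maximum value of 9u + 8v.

24

The continuous relaxation peaks at (0, 3.33) with value 26.67; rounding to a feasible lattice point costs some objective.
(u,v)=(0,3): 4·0+6·3=18≤38, 5·0+3·3=9≤10, objective 24.
(u,v)=(0,2): 4·0+6·2=12≤38, 5·0+3·2=6≤10, objective 16.
Maximum is 24 at (u,v)=(0,3).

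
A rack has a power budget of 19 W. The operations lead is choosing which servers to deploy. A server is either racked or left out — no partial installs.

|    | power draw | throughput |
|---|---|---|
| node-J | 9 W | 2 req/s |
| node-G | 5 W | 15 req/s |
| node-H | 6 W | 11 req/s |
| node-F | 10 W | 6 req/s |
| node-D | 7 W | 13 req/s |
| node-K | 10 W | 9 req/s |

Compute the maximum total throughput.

node-G + node-D: power draw 5 + 7 = 12 ≤ 19, throughput 15 + 13 = 28.
node-G + node-H + node-D: power draw 5 + 6 + 7 = 18 ≤ 19, throughput 15 + 11 + 13 = 39.
node-G + node-H: power draw 5 + 6 = 11 ≤ 19, throughput 15 + 11 = 26.
Best is node-G, node-H, and node-D with total throughput 39.

39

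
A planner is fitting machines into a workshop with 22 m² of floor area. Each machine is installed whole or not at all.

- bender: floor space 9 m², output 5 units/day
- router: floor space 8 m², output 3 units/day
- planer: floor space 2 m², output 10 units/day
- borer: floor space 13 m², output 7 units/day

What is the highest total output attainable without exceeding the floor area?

bender + router + planer: floor space 9 + 8 + 2 = 19 ≤ 22, output 5 + 3 + 10 = 18.
planer + borer: floor space 2 + 13 = 15 ≤ 22, output 10 + 7 = 17.
bender + planer: floor space 9 + 2 = 11 ≤ 22, output 5 + 10 = 15.
Best is bender, router, and planer with total output 18.

18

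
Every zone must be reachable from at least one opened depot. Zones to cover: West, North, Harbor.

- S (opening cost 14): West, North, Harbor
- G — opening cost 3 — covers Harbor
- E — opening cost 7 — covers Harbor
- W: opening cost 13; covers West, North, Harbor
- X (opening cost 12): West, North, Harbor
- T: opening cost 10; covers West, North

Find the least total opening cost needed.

The greedy cost-per-new-zone heuristic would pick G and T for 13, but a cheaper cover exists.
X alone covers West, North, Harbor — every zone.
Total opening cost: 12.
No cover costs less than 12.

12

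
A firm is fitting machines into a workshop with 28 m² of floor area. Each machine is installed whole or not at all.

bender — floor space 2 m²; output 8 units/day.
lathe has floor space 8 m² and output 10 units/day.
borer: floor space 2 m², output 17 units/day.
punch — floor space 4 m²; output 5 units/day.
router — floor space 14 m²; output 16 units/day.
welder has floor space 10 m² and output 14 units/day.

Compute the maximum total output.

Allowing fractional choices, the relaxed optimum would be about 56.3, but machines are indivisible.
bender + borer + router + welder: floor space 2 + 2 + 14 + 10 = 28 ≤ 28, output 8 + 17 + 16 + 14 = 55.
bender + lathe + borer + router: floor space 2 + 8 + 2 + 14 = 26 ≤ 28, output 8 + 10 + 17 + 16 = 51.
bender + lathe + borer + punch + welder: floor space 2 + 8 + 2 + 4 + 10 = 26 ≤ 28, output 8 + 10 + 17 + 5 + 14 = 54.
Best is bender, borer, router, and welder with total output 55.

55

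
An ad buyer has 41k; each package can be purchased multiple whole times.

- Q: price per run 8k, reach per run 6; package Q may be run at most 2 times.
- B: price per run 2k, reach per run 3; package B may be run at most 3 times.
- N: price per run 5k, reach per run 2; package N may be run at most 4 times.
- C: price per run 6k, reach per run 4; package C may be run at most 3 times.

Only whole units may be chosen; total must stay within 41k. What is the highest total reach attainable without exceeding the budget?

33

This is a bounded integer knapsack.
2×Q, 3×B, and 3×C: price 40 ≤ 41, reach 2·6 + 3·3 + 3·4 = 33.
2×Q, 3×B, 1×N, and 2×C: price 39 ≤ 41, reach 2·6 + 3·3 + 1·2 + 2·4 = 31.
Best is 33.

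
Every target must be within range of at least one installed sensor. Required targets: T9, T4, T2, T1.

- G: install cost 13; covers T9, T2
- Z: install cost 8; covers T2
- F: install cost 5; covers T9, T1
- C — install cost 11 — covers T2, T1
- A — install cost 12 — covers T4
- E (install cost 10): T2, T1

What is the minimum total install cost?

This is a weighted set-cover instance.
Choose Z, F, and A: together they cover T9, T4, T2, T1 — every target.
Total install cost: 8 + 5 + 12 = 25.

25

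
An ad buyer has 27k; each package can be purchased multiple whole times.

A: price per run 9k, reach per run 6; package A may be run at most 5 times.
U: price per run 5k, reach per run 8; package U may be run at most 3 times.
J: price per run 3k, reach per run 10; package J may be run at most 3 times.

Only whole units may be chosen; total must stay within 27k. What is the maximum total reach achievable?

This is a bounded integer knapsack.
3×U and 3×J: price 24 ≤ 27, reach 3·8 + 3·10 = 54.
2×U and 3×J: price 19 ≤ 27, reach 2·8 + 3·10 = 46.
Best is 54.

54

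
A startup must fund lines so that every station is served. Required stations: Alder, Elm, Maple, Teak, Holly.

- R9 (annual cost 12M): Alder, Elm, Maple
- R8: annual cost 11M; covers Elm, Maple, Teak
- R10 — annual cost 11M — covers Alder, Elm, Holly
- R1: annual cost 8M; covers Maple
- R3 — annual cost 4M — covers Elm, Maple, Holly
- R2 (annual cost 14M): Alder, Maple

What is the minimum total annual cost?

22

The greedy cost-per-new-station heuristic would pick R3, R8, and R10 for 26, but a cheaper cover exists.
Choose R8 and R10: together they cover Alder, Elm, Maple, Teak, Holly — every station.
Total annual cost: 11 + 11 = 22.
No cover costs less than 22.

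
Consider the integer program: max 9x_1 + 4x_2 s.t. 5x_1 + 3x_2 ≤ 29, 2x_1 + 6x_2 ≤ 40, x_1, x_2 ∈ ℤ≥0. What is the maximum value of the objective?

The continuous relaxation peaks at (5.8, 0) with value 52.20; rounding to a feasible lattice point costs some objective.
(x_1,x_2)=(5,1): 5·5+3·1=28≤29, 2·5+6·1=16≤40, objective 49.
(x_1,x_2)=(5,0): 5·5+3·0=25≤29, 2·5+6·0=10≤40, objective 45.
(x_1,x_2)=(4,2): 5·4+3·2=26≤29, 2·4+6·2=20≤40, objective 44.
(x_1,x_2)=(4,1): 5·4+3·1=23≤29, 2·4+6·1=14≤40, objective 40.
Maximum is 49 at (x_1,x_2)=(5,1).

49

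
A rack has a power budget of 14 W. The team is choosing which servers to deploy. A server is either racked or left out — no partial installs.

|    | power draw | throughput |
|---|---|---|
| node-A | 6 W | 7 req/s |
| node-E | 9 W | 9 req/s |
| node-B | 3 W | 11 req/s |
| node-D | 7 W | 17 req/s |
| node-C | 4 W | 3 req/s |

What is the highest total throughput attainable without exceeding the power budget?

node-B + node-D: power draw 3 + 7 = 10 ≤ 14, throughput 11 + 17 = 28.
node-B + node-D + node-C: power draw 3 + 7 + 4 = 14 ≤ 14, throughput 11 + 17 + 3 = 31.
Best is node-B, node-D, and node-C with total throughput 31.

31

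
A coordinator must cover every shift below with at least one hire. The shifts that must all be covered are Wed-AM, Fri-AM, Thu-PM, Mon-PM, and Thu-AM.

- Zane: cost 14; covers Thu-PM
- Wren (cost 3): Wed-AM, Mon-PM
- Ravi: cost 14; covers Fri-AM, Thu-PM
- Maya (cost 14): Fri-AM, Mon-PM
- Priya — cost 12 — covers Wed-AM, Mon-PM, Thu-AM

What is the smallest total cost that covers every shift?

This is a weighted set-cover instance.
The greedy cost-per-new-shift heuristic would pick Wren, Ravi, and Priya for 29, but a cheaper cover exists.
Choose Ravi and Priya: together they cover Wed-AM, Fri-AM, Thu-PM, Mon-PM, Thu-AM — every shift.
Total cost: 14 + 12 = 26.
No cover costs less than 26.

26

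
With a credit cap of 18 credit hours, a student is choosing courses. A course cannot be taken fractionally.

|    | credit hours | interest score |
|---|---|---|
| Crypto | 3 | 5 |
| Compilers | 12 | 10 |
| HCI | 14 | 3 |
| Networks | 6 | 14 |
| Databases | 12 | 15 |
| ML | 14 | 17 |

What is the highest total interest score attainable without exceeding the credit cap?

This is a 0-1 knapsack instance.
Take Networks and Databases: credit hours 6 + 12 = 18 ≤ 18, interest score 14 + 15 = 29.
No other feasible combination does better.

29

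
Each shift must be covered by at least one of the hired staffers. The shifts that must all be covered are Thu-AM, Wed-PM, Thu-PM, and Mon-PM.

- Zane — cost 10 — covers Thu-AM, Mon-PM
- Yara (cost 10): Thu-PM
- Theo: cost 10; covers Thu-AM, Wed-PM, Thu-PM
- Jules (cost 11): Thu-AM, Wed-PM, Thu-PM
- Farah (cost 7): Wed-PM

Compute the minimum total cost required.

20

Choose Zane and Theo: together they cover Thu-AM, Wed-PM, Thu-PM, Mon-PM — every shift.
Total cost: 10 + 10 = 20.
No cover costs less than 20.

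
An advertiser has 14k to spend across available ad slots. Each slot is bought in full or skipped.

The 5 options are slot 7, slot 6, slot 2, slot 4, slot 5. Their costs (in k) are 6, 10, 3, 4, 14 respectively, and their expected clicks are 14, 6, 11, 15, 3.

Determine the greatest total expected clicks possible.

40

Allowing fractional choices, the relaxed optimum would be about 40.6, but ad slots are indivisible.
slot 2 + slot 4: cost 3 + 4 = 7 ≤ 14, expected clicks 11 + 15 = 26.
slot 7 + slot 2 + slot 4: cost 6 + 3 + 4 = 13 ≤ 14, expected clicks 14 + 11 + 15 = 40.
slot 7 + slot 4: cost 6 + 4 = 10 ≤ 14, expected clicks 14 + 15 = 29.
Best is slot 7, slot 2, and slot 4 with total expected clicks 40.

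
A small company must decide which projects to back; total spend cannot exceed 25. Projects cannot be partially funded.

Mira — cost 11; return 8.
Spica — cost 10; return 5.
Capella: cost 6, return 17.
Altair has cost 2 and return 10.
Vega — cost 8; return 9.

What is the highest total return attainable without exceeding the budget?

Capella + Altair + Vega: cost 6 + 2 + 8 = 16 ≤ 25, return 17 + 10 + 9 = 36.
Mira + Capella + Vega: cost 11 + 6 + 8 = 25 ≤ 25, return 8 + 17 + 9 = 34.
Mira + Capella + Altair: cost 11 + 6 + 2 = 19 ≤ 25, return 8 + 17 + 10 = 35.
Best is Capella, Altair, and Vega with total return 36.

36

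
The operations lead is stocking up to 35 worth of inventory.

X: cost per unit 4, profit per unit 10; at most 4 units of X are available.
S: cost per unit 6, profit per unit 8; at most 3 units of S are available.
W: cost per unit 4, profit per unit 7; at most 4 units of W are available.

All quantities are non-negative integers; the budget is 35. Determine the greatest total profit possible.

69

This is a bounded integer knapsack.
Take 4×X, 1×S, and 3×W: cost 34 ≤ 35, profit 4·10 + 1·8 + 3·7 = 69.
X has the best ratio (10/4) and is taken to its limit of 4; remaining capacity is filled optimally with the others.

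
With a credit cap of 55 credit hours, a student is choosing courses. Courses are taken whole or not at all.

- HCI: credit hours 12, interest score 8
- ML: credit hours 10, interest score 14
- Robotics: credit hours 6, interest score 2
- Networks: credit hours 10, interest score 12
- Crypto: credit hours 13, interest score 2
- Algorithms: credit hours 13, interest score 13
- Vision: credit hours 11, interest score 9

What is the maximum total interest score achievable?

50

Allowing fractional choices, the relaxed optimum would be about 55.3, but courses are indivisible.
HCI + ML + Robotics + Networks + Algorithms: credit hours 12 + 10 + 6 + 10 + 13 = 51 ≤ 55, interest score 8 + 14 + 2 + 12 + 13 = 49.
ML + Robotics + Networks + Algorithms + Vision: credit hours 10 + 6 + 10 + 13 + 11 = 50 ≤ 55, interest score 14 + 2 + 12 + 13 + 9 = 50.
Best is ML, Robotics, Networks, Algorithms, and Vision with total interest score 50.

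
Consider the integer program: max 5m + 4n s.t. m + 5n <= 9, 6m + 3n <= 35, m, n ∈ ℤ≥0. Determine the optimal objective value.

25

(m,n)=(5,0) is feasible, giving 25.
(m,n)=(4,1) is feasible, giving 24.
(m,n)=(4,0) is feasible, giving 20.
Maximum is 25 at (m,n)=(5,0).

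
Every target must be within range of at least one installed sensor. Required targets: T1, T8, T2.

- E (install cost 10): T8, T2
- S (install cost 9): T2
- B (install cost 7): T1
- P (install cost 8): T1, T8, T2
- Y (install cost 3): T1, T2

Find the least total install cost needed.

8

This is a weighted set-cover instance.
The greedy cost-per-new-target heuristic would pick Y and P for 11, but a cheaper cover exists.
P alone covers T1, T8, T2 — every target.
Total install cost: 8.
No cover costs less than 8.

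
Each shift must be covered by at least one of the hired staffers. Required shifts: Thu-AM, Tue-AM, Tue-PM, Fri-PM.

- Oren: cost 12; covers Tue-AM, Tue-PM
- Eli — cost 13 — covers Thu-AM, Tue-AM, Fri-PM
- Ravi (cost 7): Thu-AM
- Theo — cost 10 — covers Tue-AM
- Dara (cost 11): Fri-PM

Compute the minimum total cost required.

Choose Oren and Eli: together they cover Thu-AM, Tue-AM, Tue-PM, Fri-PM — every shift.
Total cost: 12 + 13 = 25.

25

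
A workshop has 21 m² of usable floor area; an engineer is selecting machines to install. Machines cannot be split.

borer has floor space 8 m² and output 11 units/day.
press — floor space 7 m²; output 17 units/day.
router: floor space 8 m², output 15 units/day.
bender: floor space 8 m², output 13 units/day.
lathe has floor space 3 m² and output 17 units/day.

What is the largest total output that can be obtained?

49

Allowing fractional choices, the relaxed optimum would be about 53.9, but machines are indivisible.
borer + press + lathe: floor space 8 + 7 + 3 = 18 ≤ 21, output 11 + 17 + 17 = 45.
press + bender + lathe: floor space 7 + 8 + 3 = 18 ≤ 21, output 17 + 13 + 17 = 47.
press + router + lathe: floor space 7 + 8 + 3 = 18 ≤ 21, output 17 + 15 + 17 = 49.
Best is press, router, and lathe with total output 49.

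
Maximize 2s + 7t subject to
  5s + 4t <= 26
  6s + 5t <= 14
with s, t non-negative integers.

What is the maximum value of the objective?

The continuous relaxation peaks at (0, 2.8) with value 19.60; rounding to a feasible lattice point costs some objective.
(s,t)=(0,2): 5·0+4·2=8≤26, 6·0+5·2=10≤14, objective 14.
(s,t)=(1,1): 5·1+4·1=9≤26, 6·1+5·1=11≤14, objective 9.
(s,t)=(0,1): 5·0+4·1=4≤26, 6·0+5·1=5≤14, objective 7.
No feasible integer point exceeds 14.

14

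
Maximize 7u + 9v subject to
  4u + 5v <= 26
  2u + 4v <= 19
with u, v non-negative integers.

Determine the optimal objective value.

Relaxing integrality, the LP optimum is 46.50 at (u,v) = (1.5, 4), which is not an integer point.
(u,v)=(4,2) is feasible, giving 46.
(u,v)=(5,1) is feasible, giving 44.
Maximum is 46 at (u,v)=(4,2).

46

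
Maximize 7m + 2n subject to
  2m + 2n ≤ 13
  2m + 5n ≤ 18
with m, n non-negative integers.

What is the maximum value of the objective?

(m,n)=(6,0): 2·6+2·0=12≤13, 2·6+5·0=12≤18, objective 42.
(m,n)=(5,1): 2·5+2·1=12≤13, 2·5+5·1=15≤18, objective 37.
(m,n)=(5,0): 2·5+2·0=10≤13, 2·5+5·0=10≤18, objective 35.
The best lattice point is (6,0), giving 42.

42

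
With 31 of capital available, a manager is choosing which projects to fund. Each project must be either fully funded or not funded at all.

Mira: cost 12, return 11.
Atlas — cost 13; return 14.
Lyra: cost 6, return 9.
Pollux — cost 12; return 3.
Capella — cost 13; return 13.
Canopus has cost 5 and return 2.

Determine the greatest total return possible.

34

This is an integer program with binary decision variables.
Allowing fractional choices, the relaxed optimum would be about 35.0, but projects are indivisible.
Mira + Lyra + Capella: cost 12 + 6 + 13 = 31 ≤ 31, return 11 + 9 + 13 = 33.
Atlas + Capella + Canopus: cost 13 + 13 + 5 = 31 ≤ 31, return 14 + 13 + 2 = 29.
Mira + Atlas + Lyra: cost 12 + 13 + 6 = 31 ≤ 31, return 11 + 14 + 9 = 34.
Best is Mira, Atlas, and Lyra with total return 34.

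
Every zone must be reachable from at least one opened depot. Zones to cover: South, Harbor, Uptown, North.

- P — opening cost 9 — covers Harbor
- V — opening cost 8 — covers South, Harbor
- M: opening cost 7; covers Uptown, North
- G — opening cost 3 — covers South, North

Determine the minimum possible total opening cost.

This is an integer covering problem.
Choose V and M: together they cover South, Harbor, Uptown, North — every zone.
Total opening cost: 8 + 7 = 15.

15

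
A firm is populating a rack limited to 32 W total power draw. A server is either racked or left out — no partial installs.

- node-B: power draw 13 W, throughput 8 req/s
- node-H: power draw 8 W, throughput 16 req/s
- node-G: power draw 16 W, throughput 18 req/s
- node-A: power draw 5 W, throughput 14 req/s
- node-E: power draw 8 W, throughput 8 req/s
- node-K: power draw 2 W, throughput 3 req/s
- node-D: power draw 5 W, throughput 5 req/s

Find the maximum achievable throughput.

Treat it as a binary knapsack problem.
Take node-H, node-G, node-A, and node-K: power draw 8 + 16 + 5 + 2 = 31 ≤ 32, throughput 16 + 18 + 14 + 3 = 51.
No other feasible combination does better.

51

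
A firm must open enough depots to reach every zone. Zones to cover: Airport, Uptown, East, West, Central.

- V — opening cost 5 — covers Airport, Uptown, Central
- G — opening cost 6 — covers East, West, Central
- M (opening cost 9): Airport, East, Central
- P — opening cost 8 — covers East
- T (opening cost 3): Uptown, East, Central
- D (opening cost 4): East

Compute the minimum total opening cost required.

The greedy cost-per-new-zone heuristic would pick T, V, and G for 14, but a cheaper cover exists.
Choose V and G: together they cover Airport, Uptown, East, West, Central — every zone.
Total opening cost: 5 + 6 = 11.
No cover costs less than 11.

11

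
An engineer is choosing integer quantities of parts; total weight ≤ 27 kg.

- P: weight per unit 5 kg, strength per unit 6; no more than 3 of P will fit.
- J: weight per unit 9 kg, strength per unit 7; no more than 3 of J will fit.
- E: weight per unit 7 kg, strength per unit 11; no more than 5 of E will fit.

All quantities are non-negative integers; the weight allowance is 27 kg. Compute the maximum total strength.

39

This is a bounded integer knapsack.
E has the best ratio (11/7); taking only E gives at most 3×11 = 33 (stopped by the weight limit).
Mixing does better — 1×P and 3×E: weight 26 ≤ 27, strength 1·6 + 3·11 = 39.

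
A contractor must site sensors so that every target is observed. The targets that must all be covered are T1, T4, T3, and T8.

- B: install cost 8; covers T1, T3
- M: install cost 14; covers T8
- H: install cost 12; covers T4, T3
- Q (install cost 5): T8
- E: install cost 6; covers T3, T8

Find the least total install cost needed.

25

The greedy cost-per-new-target heuristic would pick E, B, and H for 26, but a cheaper cover exists.
Choose B, H, and Q: together they cover T1, T4, T3, T8 — every target.
Total install cost: 8 + 12 + 5 = 25.
No cover costs less than 25.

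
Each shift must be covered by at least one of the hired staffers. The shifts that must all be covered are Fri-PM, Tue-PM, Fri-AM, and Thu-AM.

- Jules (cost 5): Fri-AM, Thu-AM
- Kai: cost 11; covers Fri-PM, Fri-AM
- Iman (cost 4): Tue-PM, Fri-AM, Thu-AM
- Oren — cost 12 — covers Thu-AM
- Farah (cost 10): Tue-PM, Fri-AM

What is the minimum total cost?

15

Choose Kai and Iman: together they cover Fri-PM, Tue-PM, Fri-AM, Thu-AM — every shift.
Total cost: 11 + 4 = 15.
No cover costs less than 15.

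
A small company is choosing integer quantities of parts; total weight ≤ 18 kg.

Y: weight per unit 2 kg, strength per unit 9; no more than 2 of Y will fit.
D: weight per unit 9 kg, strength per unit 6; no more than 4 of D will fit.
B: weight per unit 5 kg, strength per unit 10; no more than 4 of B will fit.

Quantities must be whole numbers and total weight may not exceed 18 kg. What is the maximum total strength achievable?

Y has the best ratio (9/2); taking only Y gives at most 2×9 = 18 (stopped by the supply cap of 2).
Mixing does better — 1×Y and 3×B: weight 17 ≤ 18, strength 1·9 + 3·10 = 39.

39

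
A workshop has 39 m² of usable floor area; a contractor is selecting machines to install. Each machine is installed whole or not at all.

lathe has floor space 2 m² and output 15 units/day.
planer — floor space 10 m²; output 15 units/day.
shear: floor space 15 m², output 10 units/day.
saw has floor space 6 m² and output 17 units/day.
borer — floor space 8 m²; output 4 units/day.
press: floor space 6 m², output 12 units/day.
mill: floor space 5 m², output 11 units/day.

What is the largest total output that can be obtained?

74

This is a 0-1 knapsack instance.
Allowing fractional choices, the relaxed optimum would be about 76.7, but machines are indivisible.
lathe + planer + shear + saw + press: floor space 2 + 10 + 15 + 6 + 6 = 39 ≤ 39, output 15 + 15 + 10 + 17 + 12 = 69.
lathe + planer + saw + press + mill: floor space 2 + 10 + 6 + 6 + 5 = 29 ≤ 39, output 15 + 15 + 17 + 12 + 11 = 70.
lathe + planer + saw + borer + press + mill: floor space 2 + 10 + 6 + 8 + 6 + 5 = 37 ≤ 39, output 15 + 15 + 17 + 4 + 12 + 11 = 74.
Best is lathe, planer, saw, borer, press, and mill with total output 74.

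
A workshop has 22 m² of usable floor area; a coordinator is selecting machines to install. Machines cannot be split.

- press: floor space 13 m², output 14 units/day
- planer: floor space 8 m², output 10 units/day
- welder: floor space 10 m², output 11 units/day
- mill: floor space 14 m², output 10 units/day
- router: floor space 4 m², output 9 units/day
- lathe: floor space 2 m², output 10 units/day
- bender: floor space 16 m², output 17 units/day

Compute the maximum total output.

36

Allowing fractional choices, the relaxed optimum would be about 37.8, but machines are indivisible.
press + router + lathe: floor space 13 + 4 + 2 = 19 ≤ 22, output 14 + 9 + 10 = 33.
planer + welder + lathe: floor space 8 + 10 + 2 = 20 ≤ 22, output 10 + 11 + 10 = 31.
router + lathe + bender: floor space 4 + 2 + 16 = 22 ≤ 22, output 9 + 10 + 17 = 36.
Best is router, lathe, and bender with total output 36.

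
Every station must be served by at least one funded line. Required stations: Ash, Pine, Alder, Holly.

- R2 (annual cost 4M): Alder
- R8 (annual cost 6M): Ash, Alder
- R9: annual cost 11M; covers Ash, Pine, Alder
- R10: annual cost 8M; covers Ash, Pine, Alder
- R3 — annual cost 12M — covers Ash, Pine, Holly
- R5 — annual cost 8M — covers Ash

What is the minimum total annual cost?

16

Choose R2 and R3: together they cover Ash, Pine, Alder, Holly — every station.
Total annual cost: 4 + 12 = 16.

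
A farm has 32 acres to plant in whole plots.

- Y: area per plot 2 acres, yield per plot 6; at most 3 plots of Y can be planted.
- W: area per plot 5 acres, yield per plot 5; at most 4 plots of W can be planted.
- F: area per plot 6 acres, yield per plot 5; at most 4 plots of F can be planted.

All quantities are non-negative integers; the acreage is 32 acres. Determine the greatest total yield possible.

3×Y and 4×F: area 30 ≤ 32, yield 3·6 + 4·5 = 38.
3×Y, 4×W, and 1×F: area 32 ≤ 32, yield 3·6 + 4·5 + 1·5 = 43.
Best is 43.

43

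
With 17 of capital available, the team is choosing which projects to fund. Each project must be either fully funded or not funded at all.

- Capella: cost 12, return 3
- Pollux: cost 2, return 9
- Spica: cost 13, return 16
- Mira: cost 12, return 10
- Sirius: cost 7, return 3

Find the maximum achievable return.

25

Pollux + Spica: cost 2 + 13 = 15 ≤ 17, return 9 + 16 = 25.
Pollux + Mira: cost 2 + 12 = 14 ≤ 17, return 9 + 10 = 19.
Best is Pollux and Spica with total return 25.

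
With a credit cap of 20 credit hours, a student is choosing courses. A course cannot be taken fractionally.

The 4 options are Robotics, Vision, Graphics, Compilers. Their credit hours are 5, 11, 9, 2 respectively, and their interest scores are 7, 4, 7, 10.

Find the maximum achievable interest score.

Take Robotics, Graphics, and Compilers: credit hours 5 + 9 + 2 = 16 ≤ 20, interest score 7 + 7 + 10 = 24.
No other feasible combination does better.

24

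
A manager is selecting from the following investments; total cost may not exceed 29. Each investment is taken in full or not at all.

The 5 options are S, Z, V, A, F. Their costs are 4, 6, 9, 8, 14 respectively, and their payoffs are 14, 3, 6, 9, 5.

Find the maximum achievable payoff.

32

S + A + F: cost 4 + 8 + 14 = 26 ≤ 29, payoff 14 + 9 + 5 = 28.
S + V + A: cost 4 + 9 + 8 = 21 ≤ 29, payoff 14 + 6 + 9 = 29.
S + Z + V + A: cost 4 + 6 + 9 + 8 = 27 ≤ 29, payoff 14 + 3 + 6 + 9 = 32.
Best is S, Z, V, and A with total payoff 32.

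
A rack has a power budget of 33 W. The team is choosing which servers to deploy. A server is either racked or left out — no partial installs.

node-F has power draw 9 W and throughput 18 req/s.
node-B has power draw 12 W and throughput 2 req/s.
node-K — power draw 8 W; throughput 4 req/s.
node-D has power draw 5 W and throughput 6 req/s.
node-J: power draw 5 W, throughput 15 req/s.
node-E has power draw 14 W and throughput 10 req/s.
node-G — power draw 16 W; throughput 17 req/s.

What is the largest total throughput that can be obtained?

node-F + node-K + node-D + node-J: power draw 9 + 8 + 5 + 5 = 27 ≤ 33, throughput 18 + 4 + 6 + 15 = 43.
node-F + node-J + node-G: power draw 9 + 5 + 16 = 30 ≤ 33, throughput 18 + 15 + 17 = 50.
node-F + node-D + node-J + node-E: power draw 9 + 5 + 5 + 14 = 33 ≤ 33, throughput 18 + 6 + 15 + 10 = 49.
Best is node-F, node-J, and node-G with total throughput 50.

50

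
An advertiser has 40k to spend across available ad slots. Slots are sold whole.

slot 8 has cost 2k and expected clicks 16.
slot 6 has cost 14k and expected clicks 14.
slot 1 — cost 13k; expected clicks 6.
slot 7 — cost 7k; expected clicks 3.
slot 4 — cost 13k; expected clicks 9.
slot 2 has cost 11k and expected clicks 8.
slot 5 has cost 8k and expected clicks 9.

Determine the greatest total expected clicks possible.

Allowing fractional choices, the relaxed optimum would be about 50.5, but ad slots are indivisible.
slot 8 + slot 6 + slot 2 + slot 5: cost 2 + 14 + 11 + 8 = 35 ≤ 40, expected clicks 16 + 14 + 8 + 9 = 47.
slot 8 + slot 6 + slot 4 + slot 5: cost 2 + 14 + 13 + 8 = 37 ≤ 40, expected clicks 16 + 14 + 9 + 9 = 48.
Best is slot 8, slot 6, slot 4, and slot 5 with total expected clicks 48.

48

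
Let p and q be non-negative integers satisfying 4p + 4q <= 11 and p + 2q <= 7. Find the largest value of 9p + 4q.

18

Relaxing integrality, the LP optimum is 24.75 at (p,q) = (2.75, 0), which is not an integer point.
(p,q)=(2,0): 4·2+4·0=8≤11, 1·2+2·0=2≤7, objective 18.
(p,q)=(1,1): 4·1+4·1=8≤11, 1·1+2·1=3≤7, objective 13.
The best lattice point is (2,0), giving 18.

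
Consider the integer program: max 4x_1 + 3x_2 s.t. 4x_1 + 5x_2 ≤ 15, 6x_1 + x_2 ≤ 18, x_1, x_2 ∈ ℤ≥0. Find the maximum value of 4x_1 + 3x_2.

12

(x_1,x_2)=(3,0): 4·3+5·0=12≤15, 6·3+1·0=18≤18, objective 12.
(x_1,x_2)=(2,1): 4·2+5·1=13≤15, 6·2+1·1=13≤18, objective 11.
No feasible integer point exceeds 12.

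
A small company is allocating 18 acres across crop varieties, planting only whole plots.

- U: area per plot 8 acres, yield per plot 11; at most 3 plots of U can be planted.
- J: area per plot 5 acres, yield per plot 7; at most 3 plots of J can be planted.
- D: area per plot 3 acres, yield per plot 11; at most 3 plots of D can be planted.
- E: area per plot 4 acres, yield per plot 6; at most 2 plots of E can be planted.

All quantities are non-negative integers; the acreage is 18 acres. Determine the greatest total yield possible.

1×J, 3×D, and 1×E: area 18 ≤ 18, yield 1·7 + 3·11 + 1·6 = 46.
3×D and 2×E: area 17 ≤ 18, yield 3·11 + 2·6 = 45.
Best is 46.

46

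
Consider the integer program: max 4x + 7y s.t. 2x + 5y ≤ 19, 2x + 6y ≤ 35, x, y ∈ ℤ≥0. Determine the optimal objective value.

Relaxing integrality, the LP optimum is 38.00 at (x,y) = (9.5, 0), which is not an integer point.
(x,y)=(9,0): 2·9+5·0=18≤19, 2·9+6·0=18≤35, objective 36.
(x,y)=(8,0): 2·8+5·0=16≤19, 2·8+6·0=16≤35, objective 32.
No feasible integer point exceeds 36.

36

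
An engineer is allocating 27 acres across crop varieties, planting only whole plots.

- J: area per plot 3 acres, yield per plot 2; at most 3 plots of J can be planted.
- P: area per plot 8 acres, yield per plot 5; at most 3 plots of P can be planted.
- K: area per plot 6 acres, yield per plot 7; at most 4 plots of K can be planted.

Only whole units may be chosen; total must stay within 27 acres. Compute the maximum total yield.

This is a bounded integer knapsack.
1×J and 4×K: area 27 ≤ 27, yield 1·2 + 4·7 = 30.
4×K: area 24 ≤ 27, yield 4·7 = 28.
Best is 30.

30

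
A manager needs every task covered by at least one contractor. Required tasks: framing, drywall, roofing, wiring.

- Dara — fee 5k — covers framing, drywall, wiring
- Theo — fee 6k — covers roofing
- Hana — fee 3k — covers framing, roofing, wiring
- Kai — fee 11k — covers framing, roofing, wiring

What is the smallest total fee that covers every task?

Choose Dara and Hana: together they cover framing, drywall, roofing, wiring — every task.
Total fee: 5 + 3 = 8.
No cover costs less than 8.

8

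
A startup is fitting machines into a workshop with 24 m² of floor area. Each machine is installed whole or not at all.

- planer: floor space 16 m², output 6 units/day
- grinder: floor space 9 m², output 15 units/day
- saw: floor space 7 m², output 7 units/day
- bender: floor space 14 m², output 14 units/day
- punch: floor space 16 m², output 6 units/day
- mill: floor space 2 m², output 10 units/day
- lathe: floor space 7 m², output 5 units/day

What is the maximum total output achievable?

This is an integer program with binary decision variables.
Allowing fractional choices, the relaxed optimum would be about 38.0, but machines are indivisible.
grinder + saw + mill: floor space 9 + 7 + 2 = 18 ≤ 24, output 15 + 7 + 10 = 32.
grinder + mill + lathe: floor space 9 + 2 + 7 = 18 ≤ 24, output 15 + 10 + 5 = 30.
saw + bender + mill: floor space 7 + 14 + 2 = 23 ≤ 24, output 7 + 14 + 10 = 31.
Best is grinder, saw, and mill with total output 32.

32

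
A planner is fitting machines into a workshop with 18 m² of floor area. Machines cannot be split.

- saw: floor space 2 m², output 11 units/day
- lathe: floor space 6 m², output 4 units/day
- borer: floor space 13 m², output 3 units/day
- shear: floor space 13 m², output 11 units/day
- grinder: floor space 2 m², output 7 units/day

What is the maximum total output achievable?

29

This is a 0-1 knapsack instance.
Allowing fractional choices, the relaxed optimum would be about 29.7, but machines are indivisible.
saw + lathe + grinder: floor space 2 + 6 + 2 = 10 ≤ 18, output 11 + 4 + 7 = 22.
saw + shear + grinder: floor space 2 + 13 + 2 = 17 ≤ 18, output 11 + 11 + 7 = 29.
Best is saw, shear, and grinder with total output 29.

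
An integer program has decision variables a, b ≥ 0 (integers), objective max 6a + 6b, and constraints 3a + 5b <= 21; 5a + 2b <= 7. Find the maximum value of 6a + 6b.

18

(a,b)=(0,3): 3·0+5·3=15≤21, 5·0+2·3=6≤7, objective 18.
(a,b)=(0,2): 3·0+5·2=10≤21, 5·0+2·2=4≤7, objective 12.
Maximum is 18 at (a,b)=(0,3).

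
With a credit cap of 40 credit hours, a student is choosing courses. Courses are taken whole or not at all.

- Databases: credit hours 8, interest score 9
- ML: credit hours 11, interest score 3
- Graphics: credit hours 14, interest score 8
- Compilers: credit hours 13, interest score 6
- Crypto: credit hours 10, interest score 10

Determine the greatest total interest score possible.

27

This is an integer program with binary decision variables.
Take Databases, Graphics, and Crypto: credit hours 8 + 14 + 10 = 32 ≤ 40, interest score 9 + 8 + 10 = 27.
No other feasible combination does better.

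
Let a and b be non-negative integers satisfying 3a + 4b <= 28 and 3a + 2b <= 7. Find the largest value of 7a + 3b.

14

(a,b)=(2,0): 3·2+4·0=6≤28, 3·2+2·0=6≤7, objective 14.
(a,b)=(1,1): 3·1+4·1=7≤28, 3·1+2·1=5≤7, objective 10.
(a,b)=(1,0): 3·1+4·0=3≤28, 3·1+2·0=3≤7, objective 7.
Maximum is 14 at (a,b)=(2,0).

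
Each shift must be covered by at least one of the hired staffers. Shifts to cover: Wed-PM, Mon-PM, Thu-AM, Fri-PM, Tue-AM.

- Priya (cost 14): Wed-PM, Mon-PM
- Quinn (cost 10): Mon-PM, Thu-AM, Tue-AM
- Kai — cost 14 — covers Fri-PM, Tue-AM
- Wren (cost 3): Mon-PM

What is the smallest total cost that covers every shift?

The greedy cost-per-new-shift heuristic would pick Wren, Quinn, Priya, and Kai for 41, but a cheaper cover exists.
Choose Priya, Quinn, and Kai: together they cover Wed-PM, Mon-PM, Thu-AM, Fri-PM, Tue-AM — every shift.
Total cost: 14 + 10 + 14 = 38.
No cover costs less than 38.

38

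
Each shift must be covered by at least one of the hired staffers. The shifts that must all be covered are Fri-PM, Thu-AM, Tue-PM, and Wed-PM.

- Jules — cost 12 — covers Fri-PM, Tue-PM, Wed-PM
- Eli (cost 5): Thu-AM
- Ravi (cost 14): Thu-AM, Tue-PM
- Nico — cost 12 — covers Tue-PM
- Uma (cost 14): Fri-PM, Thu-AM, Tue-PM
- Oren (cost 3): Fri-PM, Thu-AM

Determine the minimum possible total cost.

15

Choose Jules and Oren: together they cover Fri-PM, Thu-AM, Tue-PM, Wed-PM — every shift.
Total cost: 12 + 3 = 15.
No cover costs less than 15.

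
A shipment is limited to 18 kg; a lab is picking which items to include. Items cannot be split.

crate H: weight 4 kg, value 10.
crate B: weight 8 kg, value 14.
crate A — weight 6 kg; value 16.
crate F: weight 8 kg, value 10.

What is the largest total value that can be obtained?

40

Take crate H, crate B, and crate A: weight 4 + 8 + 6 = 18 ≤ 18, value 10 + 14 + 16 = 40.
No other feasible combination does better.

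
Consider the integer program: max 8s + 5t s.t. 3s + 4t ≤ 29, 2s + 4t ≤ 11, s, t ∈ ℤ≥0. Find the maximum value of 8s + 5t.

The continuous relaxation peaks at (5.5, 0) with value 44.00; rounding to a feasible lattice point costs some objective.
(s,t)=(5,0): 3·5+4·0=15≤29, 2·5+4·0=10≤11, objective 40.
(s,t)=(4,0): 3·4+4·0=12≤29, 2·4+4·0=8≤11, objective 32.
The best lattice point is (5,0), giving 40.

40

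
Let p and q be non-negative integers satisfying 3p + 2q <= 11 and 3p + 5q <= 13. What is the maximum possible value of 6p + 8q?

(p,q)=(1,2): 3·1+2·2=7≤11, 3·1+5·2=13≤13, objective 22.
(p,q)=(2,1): 3·2+2·1=8≤11, 3·2+5·1=11≤13, objective 20.
(p,q)=(3,0): 3·3+2·0=9≤11, 3·3+5·0=9≤13, objective 18.
No feasible integer point exceeds 22.

22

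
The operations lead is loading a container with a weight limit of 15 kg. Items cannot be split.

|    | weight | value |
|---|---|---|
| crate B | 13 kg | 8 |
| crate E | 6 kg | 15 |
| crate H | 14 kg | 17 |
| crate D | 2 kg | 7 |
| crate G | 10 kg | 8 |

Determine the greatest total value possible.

This is an integer program with binary decision variables.
Allowing fractional choices, the relaxed optimum would be about 30.5, but items are indivisible.
crate H: weight 14 ≤ 15, value 17.
crate E: weight 6 ≤ 15, value 15.
crate E + crate D: weight 6 + 2 = 8 ≤ 15, value 15 + 7 = 22.
Best is crate E and crate D with total value 22.

22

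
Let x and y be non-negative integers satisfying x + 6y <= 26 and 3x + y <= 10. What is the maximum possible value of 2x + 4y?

20

(x,y)=(2,4): 1·2+6·4=26≤26, 3·2+1·4=10≤10, objective 20.
(x,y)=(1,4): 1·1+6·4=25≤26, 3·1+1·4=7≤10, objective 18.
(x,y)=(2,3): 1·2+6·3=20≤26, 3·2+1·3=9≤10, objective 16.
No feasible integer point exceeds 20.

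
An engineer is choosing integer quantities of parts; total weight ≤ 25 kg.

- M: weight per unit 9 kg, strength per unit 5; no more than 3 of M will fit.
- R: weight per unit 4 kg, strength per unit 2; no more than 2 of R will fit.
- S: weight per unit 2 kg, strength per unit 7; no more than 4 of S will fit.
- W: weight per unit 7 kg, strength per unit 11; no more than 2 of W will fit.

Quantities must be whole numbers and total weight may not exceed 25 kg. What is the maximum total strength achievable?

S has the best ratio (7/2); taking only S gives at most 4×7 = 28 (stopped by the supply cap of 4).
Mixing does better — 4×S and 2×W: weight 22 ≤ 25, strength 4·7 + 2·11 = 50.

50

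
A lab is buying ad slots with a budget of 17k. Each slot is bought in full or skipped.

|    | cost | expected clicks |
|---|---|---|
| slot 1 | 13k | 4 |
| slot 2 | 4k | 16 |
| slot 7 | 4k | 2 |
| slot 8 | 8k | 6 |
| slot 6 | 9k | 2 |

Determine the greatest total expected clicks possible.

This is a 0-1 knapsack instance.
Take slot 2, slot 7, and slot 8: cost 4 + 4 + 8 = 16 ≤ 17, expected clicks 16 + 2 + 6 = 24.
No other feasible combination does better.

24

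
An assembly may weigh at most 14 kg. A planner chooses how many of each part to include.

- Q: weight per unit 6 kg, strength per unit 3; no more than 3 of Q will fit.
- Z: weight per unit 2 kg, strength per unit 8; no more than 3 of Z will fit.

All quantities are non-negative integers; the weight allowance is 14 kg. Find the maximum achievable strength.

27

This is a bounded integer knapsack.
Z has the best ratio (8/2); taking only Z gives at most 3×8 = 24 (stopped by the supply cap of 3).
Mixing does better — 1×Q and 3×Z: weight 12 ≤ 14, strength 1·3 + 3·8 = 27.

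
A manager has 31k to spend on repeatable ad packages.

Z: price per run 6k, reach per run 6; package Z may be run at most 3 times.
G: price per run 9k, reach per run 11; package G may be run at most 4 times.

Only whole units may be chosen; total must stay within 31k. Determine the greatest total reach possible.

34

G has the best ratio (11/9); taking only G gives at most 3×11 = 33 (stopped by the price limit).
Mixing does better — 2×Z and 2×G: price 30 ≤ 31, reach 2·6 + 2·11 = 34.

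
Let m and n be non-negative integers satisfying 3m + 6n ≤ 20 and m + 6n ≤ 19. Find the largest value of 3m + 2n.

(m,n)=(6,0) is feasible, giving 18.
(m,n)=(5,0) is feasible, giving 15.
The best lattice point is (6,0), giving 18.

18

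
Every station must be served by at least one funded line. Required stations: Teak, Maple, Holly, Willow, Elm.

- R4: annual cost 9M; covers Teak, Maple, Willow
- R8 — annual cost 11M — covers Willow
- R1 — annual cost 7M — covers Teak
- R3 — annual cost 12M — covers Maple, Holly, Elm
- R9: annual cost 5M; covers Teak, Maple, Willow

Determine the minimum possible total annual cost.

Choose R3 and R9: together they cover Teak, Maple, Holly, Willow, Elm — every station.
Total annual cost: 12 + 5 = 17.

17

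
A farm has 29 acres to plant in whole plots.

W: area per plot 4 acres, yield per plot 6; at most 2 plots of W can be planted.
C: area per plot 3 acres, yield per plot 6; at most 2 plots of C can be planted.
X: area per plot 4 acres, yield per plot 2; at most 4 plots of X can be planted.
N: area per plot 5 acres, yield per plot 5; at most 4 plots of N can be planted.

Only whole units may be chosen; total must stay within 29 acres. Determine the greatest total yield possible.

C has the best ratio (6/3); taking only C gives at most 2×6 = 12 (stopped by the supply cap of 2).
Mixing does better — 2×W, 2×C, and 3×N: area 29 ≤ 29, yield 2·6 + 2·6 + 3·5 = 39.

39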